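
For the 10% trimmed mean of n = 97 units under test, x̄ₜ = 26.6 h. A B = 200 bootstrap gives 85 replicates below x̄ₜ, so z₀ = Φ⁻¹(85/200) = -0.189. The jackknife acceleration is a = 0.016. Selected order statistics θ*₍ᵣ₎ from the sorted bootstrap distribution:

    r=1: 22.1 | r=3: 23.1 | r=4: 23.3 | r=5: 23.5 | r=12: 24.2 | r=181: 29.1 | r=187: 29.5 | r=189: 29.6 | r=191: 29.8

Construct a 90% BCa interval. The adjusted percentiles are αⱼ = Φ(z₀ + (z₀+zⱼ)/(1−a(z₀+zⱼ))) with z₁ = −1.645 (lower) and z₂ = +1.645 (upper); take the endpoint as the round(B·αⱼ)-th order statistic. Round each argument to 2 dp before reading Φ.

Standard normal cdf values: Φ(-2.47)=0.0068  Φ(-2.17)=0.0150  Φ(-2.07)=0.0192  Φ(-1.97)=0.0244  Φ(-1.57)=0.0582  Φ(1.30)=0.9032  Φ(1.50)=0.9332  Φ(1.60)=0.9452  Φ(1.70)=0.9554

Lower: z₀ + z₁ = -0.189 + (-1.645) = -1.834; 1 − a(z₀+z₁) = 1 − (0.016)(-1.834) = 1.0293; argument = -0.189 + (-1.834)/1.0293 = -1.9707 → -1.97.
α₁ = Φ(-1.97) = 0.0244; rank = round(200 × 0.0244) = 5; θ*₍5₎ = 23.5.
Upper: z₀ + z₂ = 1.456; 1 − a(z₀+z₂) = 0.9767; argument = 1.3017 → 1.30; α₂ = 0.9032; rank = 181; θ*₍181₎ = 29.1.

(23.5, 29.1)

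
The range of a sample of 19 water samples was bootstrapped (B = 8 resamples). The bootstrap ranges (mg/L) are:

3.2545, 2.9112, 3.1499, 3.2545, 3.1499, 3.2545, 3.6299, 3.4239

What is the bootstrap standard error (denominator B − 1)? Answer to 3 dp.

SE* = 0.210

Bootstrap SE is the standard deviation of the 8 replicate ranges.
Mean of replicates: (3.2545 + 2.9112 + 3.1499 + 3.2545 + 3.1499 + 3.2545 + 3.6299 + 3.4239) / 8 = 26.02830 / 8 = 3.25354
Sum of squared deviations: (+0.00096)² + (−0.34234)² + (−0.10364)² + (+0.00096)² + (−0.10364)² + (+0.00096)² + (+0.37636)² + (+0.17036)² = 0.30935
Variance = 0.30935 / 7 = 0.04419
SE* = √0.04419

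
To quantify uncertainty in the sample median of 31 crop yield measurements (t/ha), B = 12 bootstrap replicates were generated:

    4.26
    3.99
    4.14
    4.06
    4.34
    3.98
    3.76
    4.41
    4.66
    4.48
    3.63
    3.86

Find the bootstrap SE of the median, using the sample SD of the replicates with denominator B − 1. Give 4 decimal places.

SE* = 0.3089

Bootstrap SE is the standard deviation of the 12 replicate medians.
Mean of replicates: (4.26 + 3.99 + 4.14 + 4.06 + 4.34 + 3.98 + 3.76 + 4.41 + 4.66 + 4.48 + 3.63 + 3.86) / 12 = 49.57000 / 12 = 4.13083
Sum of squared deviations: (+0.12917)² + (−0.14083)² + (+0.00917)² + (−0.07083)² + (+0.20917)² + (−0.15083)² + (−0.37083)² + (+0.27917)² + (+0.52917)² + (+0.34917)² + (−0.50083)² + (−0.27083)² = 1.04969
Variance = 1.04969 / 11 = 0.09543
SE* = √0.09543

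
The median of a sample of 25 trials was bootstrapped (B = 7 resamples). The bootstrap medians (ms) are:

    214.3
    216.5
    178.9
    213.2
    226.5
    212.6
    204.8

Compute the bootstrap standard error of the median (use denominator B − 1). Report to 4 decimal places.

SE* = 14.9598

Bootstrap SE is the standard deviation of the 7 replicate medians.
Mean of replicates: (214.3 + 216.5 + 178.9 + 213.2 + 226.5 + 212.6 + 204.8) / 7 = 1466.80000 / 7 = 209.54286
Sum of squared deviations: (+4.75714)² + (+6.95714)² + (−30.64286)² + (+3.65714)² + (+16.95714)² + (+3.05714)² + (−4.74286)² = 1342.77714
Variance = 1342.77714 / 6 = 223.79619
SE* = √223.79619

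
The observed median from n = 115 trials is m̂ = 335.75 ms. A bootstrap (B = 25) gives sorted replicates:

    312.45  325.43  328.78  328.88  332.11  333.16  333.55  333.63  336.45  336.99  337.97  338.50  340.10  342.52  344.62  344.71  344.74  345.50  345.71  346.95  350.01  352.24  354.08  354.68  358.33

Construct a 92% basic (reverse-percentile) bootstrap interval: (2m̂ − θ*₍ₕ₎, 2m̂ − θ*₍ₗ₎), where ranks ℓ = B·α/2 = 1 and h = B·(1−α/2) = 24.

(316.82, 359.05)

Percentile endpoints at ranks 1 and 24: θ*₍1₎ = 312.45, θ*₍24₎ = 354.68.
Basic interval reflects these around m̂:
  lower = 2 × 335.75 − 354.68 = 316.82
  upper = 2 × 335.75 − 312.45 = 359.05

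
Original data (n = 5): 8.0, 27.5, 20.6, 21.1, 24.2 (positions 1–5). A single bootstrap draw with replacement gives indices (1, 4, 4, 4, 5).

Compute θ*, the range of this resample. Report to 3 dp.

θ* = 16.200

Resample values: 8.0, 21.1, 21.1, 21.1, 24.2.
Range = 24.2 − 8.0 = 16.200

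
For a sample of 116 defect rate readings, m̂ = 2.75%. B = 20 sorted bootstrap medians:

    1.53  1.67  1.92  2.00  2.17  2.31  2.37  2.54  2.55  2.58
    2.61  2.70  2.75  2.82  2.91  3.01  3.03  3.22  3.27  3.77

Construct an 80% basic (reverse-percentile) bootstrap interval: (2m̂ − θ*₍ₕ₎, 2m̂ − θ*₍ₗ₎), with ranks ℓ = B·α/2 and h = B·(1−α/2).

Percentile endpoints at ranks 2 and 18: θ*₍2₎ = 1.67, θ*₍18₎ = 3.22.
Basic interval reflects these around m̂:
  lower = 2 × 2.75 − 3.22 = 2.28
  upper = 2 × 2.75 − 1.67 = 3.83

(2.28, 3.83)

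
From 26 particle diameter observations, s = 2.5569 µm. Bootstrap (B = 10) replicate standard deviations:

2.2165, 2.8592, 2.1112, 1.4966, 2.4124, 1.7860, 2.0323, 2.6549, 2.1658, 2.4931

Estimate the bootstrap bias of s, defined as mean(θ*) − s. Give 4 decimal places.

mean(θ*) = (2.2165 + 2.8592 + 2.1112 + 1.4966 + 2.4124 + 1.7860 + 2.0323 + 2.6549 + 2.1658 + 2.4931) / 10 = 2.22280
bias = 2.22280 − 2.5569

bias = −0.3341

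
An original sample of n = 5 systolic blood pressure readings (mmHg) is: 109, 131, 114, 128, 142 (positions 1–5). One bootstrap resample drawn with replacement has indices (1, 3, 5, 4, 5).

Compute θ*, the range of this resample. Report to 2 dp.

θ* = 33.00

Resample values: 109, 114, 142, 128, 142.
Range = 142 − 109 = 33.00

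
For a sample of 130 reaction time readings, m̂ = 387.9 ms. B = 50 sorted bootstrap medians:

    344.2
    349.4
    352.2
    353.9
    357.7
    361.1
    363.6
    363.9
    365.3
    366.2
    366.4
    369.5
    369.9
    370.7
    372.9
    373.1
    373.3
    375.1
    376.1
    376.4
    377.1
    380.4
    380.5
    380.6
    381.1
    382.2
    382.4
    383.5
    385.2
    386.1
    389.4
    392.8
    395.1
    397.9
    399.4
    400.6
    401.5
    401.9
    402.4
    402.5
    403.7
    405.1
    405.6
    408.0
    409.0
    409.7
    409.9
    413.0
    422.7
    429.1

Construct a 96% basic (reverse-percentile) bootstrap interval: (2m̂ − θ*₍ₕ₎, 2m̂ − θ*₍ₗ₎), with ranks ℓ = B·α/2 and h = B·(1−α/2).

(353.1, 431.6)

Percentile endpoints at ranks 1 and 49: θ*₍1₎ = 344.2, θ*₍49₎ = 422.7.
Basic interval reflects these around m̂:
  lower = 2 × 387.9 − 422.7 = 353.1
  upper = 2 × 387.9 − 344.2 = 431.6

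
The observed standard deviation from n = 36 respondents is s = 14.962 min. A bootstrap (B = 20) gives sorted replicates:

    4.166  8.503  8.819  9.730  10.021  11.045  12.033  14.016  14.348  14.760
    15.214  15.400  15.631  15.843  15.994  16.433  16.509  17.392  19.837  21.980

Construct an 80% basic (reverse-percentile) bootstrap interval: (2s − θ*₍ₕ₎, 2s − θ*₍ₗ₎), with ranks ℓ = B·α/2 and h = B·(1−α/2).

(12.532, 21.421)

Percentile endpoints at ranks 2 and 18: θ*₍2₎ = 8.503, θ*₍18₎ = 17.392.
Basic interval reflects these around s:
  lower = 2 × 14.962 − 17.392 = 12.532
  upper = 2 × 14.962 − 8.503 = 21.421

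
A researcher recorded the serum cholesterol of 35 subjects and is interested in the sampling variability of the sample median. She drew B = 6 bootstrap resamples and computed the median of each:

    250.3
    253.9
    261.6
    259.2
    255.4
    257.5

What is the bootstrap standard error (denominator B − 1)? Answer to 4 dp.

Bootstrap SE is the standard deviation of the 6 replicate medians.
Mean of replicates: (250.3 + 253.9 + 261.6 + 259.2 + 255.4 + 257.5) / 6 = 1537.90000 / 6 = 256.31667
Sum of squared deviations: (−6.01667)² + (−2.41667)² + (+5.28333)² + (+2.88333)² + (−0.91667)² + (+1.18333)² = 80.50833
Variance = 80.50833 / 5 = 16.10167
SE* = √16.10167

SE* = 4.0127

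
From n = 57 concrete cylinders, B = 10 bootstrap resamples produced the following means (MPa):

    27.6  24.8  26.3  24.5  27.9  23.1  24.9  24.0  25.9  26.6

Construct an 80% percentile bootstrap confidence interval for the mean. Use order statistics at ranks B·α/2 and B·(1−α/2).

Sorted replicates: 23.1, 24.0, 24.5, 24.8, 24.9, 25.9, 26.3, 26.6, 27.6, 27.9
α = 0.20; lower rank = 10 × 0.100 = 1; upper rank = 10 × 0.900 = 9.
The 1st smallest replicate is 23.1; the 9th is 27.6.

(23.1, 27.6)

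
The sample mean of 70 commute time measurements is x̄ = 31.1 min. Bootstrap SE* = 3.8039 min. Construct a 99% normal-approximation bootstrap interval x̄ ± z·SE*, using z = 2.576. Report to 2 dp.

Margin = 2.576 × 3.8039 = 9.799
Interval: 31.1 ± 9.799

(21.30, 40.90)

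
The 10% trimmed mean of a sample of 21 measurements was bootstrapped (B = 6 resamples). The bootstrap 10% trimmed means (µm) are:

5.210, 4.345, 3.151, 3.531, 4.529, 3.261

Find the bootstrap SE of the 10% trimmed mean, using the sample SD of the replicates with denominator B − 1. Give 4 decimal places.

Bootstrap SE is the standard deviation of the 6 replicate 10% trimmed means.
Mean of replicates: (5.210 + 4.345 + 3.151 + 3.531 + 4.529 + 3.261) / 6 = 24.02700 / 6 = 4.00450
Sum of squared deviations: (+1.20550)² + (+0.34050)² + (−0.85350)² + (−0.47350)² + (+0.52450)² + (−0.74350)² = 3.34973
Variance = 3.34973 / 5 = 0.66995
SE* = √0.66995

SE* = 0.8185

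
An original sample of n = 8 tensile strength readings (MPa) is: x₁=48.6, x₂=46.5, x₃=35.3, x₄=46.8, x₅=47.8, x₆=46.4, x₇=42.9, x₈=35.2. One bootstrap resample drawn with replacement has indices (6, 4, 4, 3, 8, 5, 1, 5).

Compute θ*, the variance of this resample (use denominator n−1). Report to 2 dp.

Resample values: 46.4, 46.8, 46.8, 35.3, 35.2, 47.8, 48.6, 47.8.
Mean = 44.3375; sum of squared deviations = 223.6987
s² = 223.6987 / 7 = 31.9570

θ* = 31.96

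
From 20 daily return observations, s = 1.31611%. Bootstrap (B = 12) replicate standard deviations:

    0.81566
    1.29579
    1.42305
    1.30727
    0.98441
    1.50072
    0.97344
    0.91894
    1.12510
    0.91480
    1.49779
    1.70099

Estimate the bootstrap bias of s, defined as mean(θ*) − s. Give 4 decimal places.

mean(θ*) = (0.81566 + 1.29579 + 1.42305 + 1.30727 + 0.98441 + 1.50072 + 0.97344 + 0.91894 + 1.12510 + 0.91480 + 1.49779 + 1.70099) / 12 = 1.20483
bias = 1.20483 − 1.31611

bias = −0.1113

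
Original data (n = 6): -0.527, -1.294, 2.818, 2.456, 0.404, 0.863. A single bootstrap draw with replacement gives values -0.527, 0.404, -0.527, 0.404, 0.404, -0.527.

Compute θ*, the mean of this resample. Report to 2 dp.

θ* = -0.06

Mean = ((-0.527) + 0.404 + (-0.527) + 0.404 + 0.404 + (-0.527)) / 6 = -0.3690 / 6 = -0.06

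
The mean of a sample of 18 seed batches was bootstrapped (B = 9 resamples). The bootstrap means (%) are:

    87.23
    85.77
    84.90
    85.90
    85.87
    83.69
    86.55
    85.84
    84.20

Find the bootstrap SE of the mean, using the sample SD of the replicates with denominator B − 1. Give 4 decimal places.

Bootstrap SE is the standard deviation of the 9 replicate means.
Mean of replicates: (87.23 + 85.77 + 84.90 + 85.90 + 85.87 + 83.69 + 86.55 + 85.84 + 84.20) / 9 = 769.95000 / 9 = 85.55000
Sum of squared deviations: (+1.68000)² + (+0.22000)² + (−0.65000)² + (+0.35000)² + (+0.32000)² + (−1.86000)² + (+1.00000)² + (+0.29000)² + (−1.35000)² = 9.88440
Variance = 9.88440 / 8 = 1.23555
SE* = √1.23555

SE* = 1.1116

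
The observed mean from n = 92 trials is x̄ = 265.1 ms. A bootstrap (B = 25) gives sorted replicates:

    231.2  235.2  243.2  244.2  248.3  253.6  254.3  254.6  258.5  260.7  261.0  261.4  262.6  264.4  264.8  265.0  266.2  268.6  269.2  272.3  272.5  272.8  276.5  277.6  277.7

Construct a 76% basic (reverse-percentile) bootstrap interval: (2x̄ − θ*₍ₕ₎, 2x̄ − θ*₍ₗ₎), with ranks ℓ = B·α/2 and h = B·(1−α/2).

(257.4, 287.0)

Percentile endpoints at ranks 3 and 22: θ*₍3₎ = 243.2, θ*₍22₎ = 272.8.
Basic interval reflects these around x̄:
  lower = 2 × 265.1 − 272.8 = 257.4
  upper = 2 × 265.1 − 243.2 = 287.0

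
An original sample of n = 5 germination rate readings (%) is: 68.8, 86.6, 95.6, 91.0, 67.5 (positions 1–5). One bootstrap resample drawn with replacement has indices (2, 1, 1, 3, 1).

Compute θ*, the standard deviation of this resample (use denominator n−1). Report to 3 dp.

θ* = 12.622

Resample values: 86.6, 68.8, 68.8, 95.6, 68.8.
Mean = 77.7200; sum of squared deviations = 637.2480
s² = 637.2480 / 4 = 159.3120
s = √159.3120 = 12.622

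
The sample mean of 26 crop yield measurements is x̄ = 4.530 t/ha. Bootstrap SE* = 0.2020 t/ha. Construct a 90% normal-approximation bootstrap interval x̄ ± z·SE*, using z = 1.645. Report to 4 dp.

(4.1977, 4.8623)

Margin = 1.645 × 0.2020 = 0.33229
Interval: 4.530 ± 0.33229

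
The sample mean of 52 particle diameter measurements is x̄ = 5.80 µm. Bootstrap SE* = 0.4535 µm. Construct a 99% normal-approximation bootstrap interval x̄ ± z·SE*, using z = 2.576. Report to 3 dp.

Margin = 2.576 × 0.4535 = 1.1682
Interval: 5.80 ± 1.1682

(4.632, 6.968)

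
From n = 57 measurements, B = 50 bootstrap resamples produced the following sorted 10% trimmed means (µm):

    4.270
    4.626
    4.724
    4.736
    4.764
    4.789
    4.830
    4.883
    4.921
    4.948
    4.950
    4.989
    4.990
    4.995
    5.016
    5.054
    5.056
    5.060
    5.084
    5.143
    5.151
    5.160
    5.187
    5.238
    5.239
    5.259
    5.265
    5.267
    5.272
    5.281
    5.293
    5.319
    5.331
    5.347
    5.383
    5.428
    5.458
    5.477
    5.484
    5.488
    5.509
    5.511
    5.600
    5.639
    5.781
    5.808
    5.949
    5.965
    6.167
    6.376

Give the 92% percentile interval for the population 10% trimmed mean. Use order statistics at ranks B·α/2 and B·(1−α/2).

α = 0.08; lower rank = 50 × 0.040 = 2; upper rank = 50 × 0.960 = 48.
The 2nd smallest replicate is 4.626; the 48th is 5.965.

(4.626, 5.965)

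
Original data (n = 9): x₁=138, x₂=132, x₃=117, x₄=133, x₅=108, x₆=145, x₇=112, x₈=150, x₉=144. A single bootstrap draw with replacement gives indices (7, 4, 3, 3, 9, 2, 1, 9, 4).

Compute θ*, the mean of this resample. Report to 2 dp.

Resample values: 112, 133, 117, 117, 144, 132, 138, 144, 133.
Mean = (112 + 133 + 117 + 117 + 144 + 132 + 138 + 144 + 133) / 9 = 1170.0 / 9 = 130.00

θ* = 130.00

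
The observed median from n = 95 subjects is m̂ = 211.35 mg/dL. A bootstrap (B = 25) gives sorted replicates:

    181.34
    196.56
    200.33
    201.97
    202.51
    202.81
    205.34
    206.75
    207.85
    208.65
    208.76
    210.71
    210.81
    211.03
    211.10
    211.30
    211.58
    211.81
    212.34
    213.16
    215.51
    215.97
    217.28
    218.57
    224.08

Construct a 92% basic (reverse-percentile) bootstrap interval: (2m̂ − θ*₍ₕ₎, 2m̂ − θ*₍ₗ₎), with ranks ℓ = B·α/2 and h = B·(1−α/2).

(204.13, 241.36)

Percentile endpoints at ranks 1 and 24: θ*₍1₎ = 181.34, θ*₍24₎ = 218.57.
Basic interval reflects these around m̂:
  lower = 2 × 211.35 − 218.57 = 204.13
  upper = 2 × 211.35 − 181.34 = 241.36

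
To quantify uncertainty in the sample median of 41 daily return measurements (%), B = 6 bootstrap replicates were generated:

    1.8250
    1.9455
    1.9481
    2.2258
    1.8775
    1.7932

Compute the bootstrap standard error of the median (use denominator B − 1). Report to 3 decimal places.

SE* = 0.155

Bootstrap SE is the standard deviation of the 6 replicate medians.
Mean of replicates: (1.8250 + 1.9455 + 1.9481 + 2.2258 + 1.8775 + 1.7932) / 6 = 11.61510 / 6 = 1.93585
Sum of squared deviations: (−0.11085)² + (+0.00965)² + (+0.01225)² + (+0.28995)² + (−0.05835)² + (−0.14265)² = 0.12036
Variance = 0.12036 / 5 = 0.02407
SE* = √0.02407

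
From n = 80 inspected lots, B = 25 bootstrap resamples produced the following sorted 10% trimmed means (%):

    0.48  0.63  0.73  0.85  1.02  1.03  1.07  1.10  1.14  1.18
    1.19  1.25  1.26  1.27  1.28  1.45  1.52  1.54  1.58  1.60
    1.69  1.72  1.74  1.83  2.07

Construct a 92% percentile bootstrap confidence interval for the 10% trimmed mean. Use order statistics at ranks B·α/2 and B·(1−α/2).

α = 0.08; lower rank = 25 × 0.040 = 1; upper rank = 25 × 0.960 = 24.
The 1st smallest replicate is 0.48; the 24th is 1.83.

(0.48, 1.83)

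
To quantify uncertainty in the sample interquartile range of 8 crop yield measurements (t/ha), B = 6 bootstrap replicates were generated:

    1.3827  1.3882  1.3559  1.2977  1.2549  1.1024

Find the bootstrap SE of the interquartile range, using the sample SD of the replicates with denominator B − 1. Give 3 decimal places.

SE* = 0.108

Bootstrap SE is the standard deviation of the 6 replicate interquartile ranges.
Mean of replicates: (1.3827 + 1.3882 + 1.3559 + 1.2977 + 1.2549 + 1.1024) / 6 = 7.78180 / 6 = 1.29697
Sum of squared deviations: (+0.08573)² + (+0.09123)² + (+0.05893)² + (+0.00073)² + (−0.04207)² + (−0.19457)² = 0.05877
Variance = 0.05877 / 5 = 0.01175
SE* = √0.01175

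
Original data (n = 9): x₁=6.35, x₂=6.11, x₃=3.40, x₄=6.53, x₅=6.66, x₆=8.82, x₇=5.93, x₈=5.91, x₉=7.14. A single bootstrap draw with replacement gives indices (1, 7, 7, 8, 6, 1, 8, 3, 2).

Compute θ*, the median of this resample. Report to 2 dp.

Resample values: 6.35, 5.93, 5.93, 5.91, 8.82, 6.35, 5.91, 3.40, 6.11.
Sorted: 3.40, 5.91, 5.91, 5.93, 5.93, 6.11, 6.35, 6.35, 8.82
Median = middle value = 5.93

θ* = 5.93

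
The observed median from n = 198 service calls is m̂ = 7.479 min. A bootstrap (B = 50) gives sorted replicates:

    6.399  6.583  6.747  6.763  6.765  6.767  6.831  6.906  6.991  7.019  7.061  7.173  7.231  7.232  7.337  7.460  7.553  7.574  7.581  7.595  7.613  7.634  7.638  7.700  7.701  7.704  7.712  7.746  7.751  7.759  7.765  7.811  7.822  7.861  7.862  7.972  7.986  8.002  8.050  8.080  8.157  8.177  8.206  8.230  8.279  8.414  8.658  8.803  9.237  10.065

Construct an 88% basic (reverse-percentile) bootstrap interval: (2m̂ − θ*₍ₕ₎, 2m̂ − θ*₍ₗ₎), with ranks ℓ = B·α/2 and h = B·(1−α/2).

Percentile endpoints at ranks 3 and 47: θ*₍3₎ = 6.747, θ*₍47₎ = 8.658.
Basic interval reflects these around m̂:
  lower = 2 × 7.479 − 8.658 = 6.300
  upper = 2 × 7.479 − 6.747 = 8.211

(6.300, 8.211)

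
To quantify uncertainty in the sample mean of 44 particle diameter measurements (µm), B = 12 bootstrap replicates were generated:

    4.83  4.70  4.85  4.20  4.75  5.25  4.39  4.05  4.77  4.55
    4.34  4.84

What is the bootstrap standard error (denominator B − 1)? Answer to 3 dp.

SE* = 0.334

Bootstrap SE is the standard deviation of the 12 replicate means.
Mean of replicates: (4.83 + 4.70 + 4.85 + 4.20 + 4.75 + 5.25 + 4.39 + 4.05 + 4.77 + 4.55 + 4.34 + 4.84) / 12 = 55.5200 / 12 = 4.6267
Sum of squared deviations: (+0.2033)² + (+0.0733)² + (+0.2233)² + (−0.4267)² + (+0.1233)² + (+0.6233)² + (−0.2367)² + (−0.5767)² + (+0.1433)² + (−0.0767)² + (−0.2867)² + (+0.2133)² = 1.2251
Variance = 1.2251 / 11 = 0.1114
SE* = √0.1114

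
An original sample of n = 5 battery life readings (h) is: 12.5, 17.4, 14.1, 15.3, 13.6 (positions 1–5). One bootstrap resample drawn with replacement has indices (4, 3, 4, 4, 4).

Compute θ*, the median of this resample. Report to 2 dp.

θ* = 15.30

Resample values: 15.3, 14.1, 15.3, 15.3, 15.3.
Sorted: 14.1, 15.3, 15.3, 15.3, 15.3
Median = middle value = 15.30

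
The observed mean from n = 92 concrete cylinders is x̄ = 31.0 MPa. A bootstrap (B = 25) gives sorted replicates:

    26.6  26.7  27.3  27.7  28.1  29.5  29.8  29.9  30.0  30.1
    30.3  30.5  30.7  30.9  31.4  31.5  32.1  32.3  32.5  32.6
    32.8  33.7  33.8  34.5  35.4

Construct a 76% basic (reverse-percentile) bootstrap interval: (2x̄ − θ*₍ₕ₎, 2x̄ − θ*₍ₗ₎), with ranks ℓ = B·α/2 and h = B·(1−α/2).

Percentile endpoints at ranks 3 and 22: θ*₍3₎ = 27.3, θ*₍22₎ = 33.7.
Basic interval reflects these around x̄:
  lower = 2 × 31.0 − 33.7 = 28.3
  upper = 2 × 31.0 − 27.3 = 34.7

(28.3, 34.7)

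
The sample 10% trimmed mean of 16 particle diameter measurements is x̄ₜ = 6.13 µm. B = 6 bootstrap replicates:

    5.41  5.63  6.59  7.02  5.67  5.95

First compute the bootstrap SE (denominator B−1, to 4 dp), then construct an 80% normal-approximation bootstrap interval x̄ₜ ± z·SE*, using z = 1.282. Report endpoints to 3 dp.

(5.325, 6.935)

Mean of replicates = 6.0450; sum of squared deviations = 1.9727; SE* = √(1.9727/5) = 0.6281
Margin = 1.282 × 0.6281 = 0.8052
Interval: 6.13 ± 0.8052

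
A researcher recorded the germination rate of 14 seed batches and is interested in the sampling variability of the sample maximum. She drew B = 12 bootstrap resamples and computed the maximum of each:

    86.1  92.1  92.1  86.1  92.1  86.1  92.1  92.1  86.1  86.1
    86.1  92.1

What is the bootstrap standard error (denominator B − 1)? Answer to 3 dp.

Bootstrap SE is the standard deviation of the 12 replicate maximums.
Mean of replicates: (86.1 + 92.1 + 92.1 + 86.1 + 92.1 + 86.1 + 92.1 + 92.1 + 86.1 + 86.1 + 86.1 + 92.1) / 12 = 1069.2000 / 12 = 89.1000
Sum of squared deviations: (−3.0000)² + (+3.0000)² + (+3.0000)² + (−3.0000)² + (+3.0000)² + (−3.0000)² + (+3.0000)² + (+3.0000)² + (−3.0000)² + (−3.0000)² + (−3.0000)² + (+3.0000)² = 108.0000
Variance = 108.0000 / 11 = 9.8182
SE* = √9.8182

SE* = 3.133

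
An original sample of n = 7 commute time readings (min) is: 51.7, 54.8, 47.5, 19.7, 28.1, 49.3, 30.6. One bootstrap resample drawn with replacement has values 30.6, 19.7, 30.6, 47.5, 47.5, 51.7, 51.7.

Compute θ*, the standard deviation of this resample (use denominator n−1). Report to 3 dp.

θ* = 12.748

Mean = 39.9000; sum of squared deviations = 975.0200
s² = 975.0200 / 6 = 162.5033
s = √162.5033 = 12.748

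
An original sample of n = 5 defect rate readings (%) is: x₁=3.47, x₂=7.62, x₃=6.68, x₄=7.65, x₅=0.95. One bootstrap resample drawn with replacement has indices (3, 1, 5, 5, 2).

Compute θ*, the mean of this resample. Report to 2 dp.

θ* = 3.93

Resample values: 6.68, 3.47, 0.95, 0.95, 7.62.
Mean = (6.68 + 3.47 + 0.95 + 0.95 + 7.62) / 5 = 19.670 / 5 = 3.93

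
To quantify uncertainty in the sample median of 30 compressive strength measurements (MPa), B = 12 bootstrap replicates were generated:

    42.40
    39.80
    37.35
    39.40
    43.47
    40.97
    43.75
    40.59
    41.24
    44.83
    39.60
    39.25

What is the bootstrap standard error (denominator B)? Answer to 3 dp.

SE* = 2.098

Bootstrap SE is the standard deviation of the 12 replicate medians.
Mean of replicates: (42.40 + 39.80 + 37.35 + 39.40 + 43.47 + 40.97 + 43.75 + 40.59 + 41.24 + 44.83 + 39.60 + 39.25) / 12 = 492.6500 / 12 = 41.0542
Sum of squared deviations: (+1.3458)² + (−1.2542)² + (−3.7042)² + (−1.6542)² + (+2.4158)² + (−0.0842)² + (+2.6958)² + (−0.4642)² + (+0.1858)² + (+3.7758)² + (−1.4542)² + (−1.8042)² = 52.8287
Variance = 52.8287 / 12 = 4.4024
SE* = √4.4024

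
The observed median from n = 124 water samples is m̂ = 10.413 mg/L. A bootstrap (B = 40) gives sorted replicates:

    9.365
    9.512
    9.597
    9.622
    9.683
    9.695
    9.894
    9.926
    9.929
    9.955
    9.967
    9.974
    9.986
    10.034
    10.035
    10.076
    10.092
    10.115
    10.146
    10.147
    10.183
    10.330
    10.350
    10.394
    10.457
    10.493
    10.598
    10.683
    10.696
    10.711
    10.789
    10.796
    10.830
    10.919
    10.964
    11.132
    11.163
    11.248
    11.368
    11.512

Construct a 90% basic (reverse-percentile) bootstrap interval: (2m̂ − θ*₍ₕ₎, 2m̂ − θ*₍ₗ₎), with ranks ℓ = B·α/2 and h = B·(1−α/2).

(9.578, 11.314)

Percentile endpoints at ranks 2 and 38: θ*₍2₎ = 9.512, θ*₍38₎ = 11.248.
Basic interval reflects these around m̂:
  lower = 2 × 10.413 − 11.248 = 9.578
  upper = 2 × 10.413 − 9.512 = 11.314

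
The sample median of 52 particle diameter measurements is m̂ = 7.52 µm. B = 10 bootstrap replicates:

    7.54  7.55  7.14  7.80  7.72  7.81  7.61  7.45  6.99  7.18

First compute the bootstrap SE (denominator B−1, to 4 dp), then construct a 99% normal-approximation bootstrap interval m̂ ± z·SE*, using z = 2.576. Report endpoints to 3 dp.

Mean of replicates = 7.4790; sum of squared deviations = 0.7409; SE* = √(0.7409/9) = 0.2869
Margin = 2.576 × 0.2869 = 0.7391
Interval: 7.52 ± 0.7391

(6.781, 8.259)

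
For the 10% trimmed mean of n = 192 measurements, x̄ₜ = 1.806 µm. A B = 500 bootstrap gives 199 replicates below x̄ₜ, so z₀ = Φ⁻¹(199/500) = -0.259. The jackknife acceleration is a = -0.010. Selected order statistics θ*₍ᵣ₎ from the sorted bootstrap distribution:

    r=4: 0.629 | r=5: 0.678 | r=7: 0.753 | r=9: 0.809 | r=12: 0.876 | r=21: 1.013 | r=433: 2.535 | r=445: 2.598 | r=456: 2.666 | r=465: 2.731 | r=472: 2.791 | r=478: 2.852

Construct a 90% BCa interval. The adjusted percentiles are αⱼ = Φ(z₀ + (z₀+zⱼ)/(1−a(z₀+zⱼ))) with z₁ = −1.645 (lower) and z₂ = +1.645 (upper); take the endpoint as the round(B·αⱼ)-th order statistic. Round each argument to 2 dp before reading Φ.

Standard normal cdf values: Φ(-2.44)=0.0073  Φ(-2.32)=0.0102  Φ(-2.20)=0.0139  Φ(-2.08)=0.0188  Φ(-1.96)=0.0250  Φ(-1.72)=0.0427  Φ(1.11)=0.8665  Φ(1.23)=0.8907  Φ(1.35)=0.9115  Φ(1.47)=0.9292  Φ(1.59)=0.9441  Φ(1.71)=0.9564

(0.753, 2.535)

Lower: z₀ + z₁ = -0.259 + (-1.645) = -1.904; 1 − a(z₀+z₁) = 1 − (-0.010)(-1.904) = 0.9810; argument = -0.259 + (-1.904)/0.9810 = -2.2000 → -2.20.
α₁ = Φ(-2.20) = 0.0139; rank = round(500 × 0.0139) = 7; θ*₍7₎ = 0.753.
Upper: z₀ + z₂ = 1.386; 1 − a(z₀+z₂) = 1.0139; argument = 1.1081 → 1.11; α₂ = 0.8665; rank = 433; θ*₍433₎ = 2.535.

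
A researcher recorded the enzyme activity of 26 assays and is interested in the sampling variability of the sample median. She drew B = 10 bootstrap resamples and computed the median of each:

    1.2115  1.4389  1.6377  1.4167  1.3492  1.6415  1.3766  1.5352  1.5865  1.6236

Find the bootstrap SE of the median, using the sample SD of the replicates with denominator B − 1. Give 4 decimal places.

SE* = 0.1459

Bootstrap SE is the standard deviation of the 10 replicate medians.
Mean of replicates: (1.2115 + 1.4389 + 1.6377 + 1.4167 + 1.3492 + 1.6415 + 1.3766 + 1.5352 + 1.5865 + 1.6236) / 10 = 14.81740 / 10 = 1.48174
Sum of squared deviations: (−0.27024)² + (−0.04284)² + (+0.15596)² + (−0.06504)² + (−0.13254)² + (+0.15976)² + (−0.10514)² + (+0.05346)² + (+0.10476)² + (+0.14186)² = 0.19152
Variance = 0.19152 / 9 = 0.02128
SE* = √0.02128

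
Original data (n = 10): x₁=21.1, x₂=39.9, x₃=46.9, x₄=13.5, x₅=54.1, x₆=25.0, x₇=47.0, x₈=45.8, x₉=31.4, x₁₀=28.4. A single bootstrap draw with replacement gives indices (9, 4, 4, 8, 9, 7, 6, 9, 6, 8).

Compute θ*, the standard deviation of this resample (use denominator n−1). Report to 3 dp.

Resample values: 31.4, 13.5, 13.5, 45.8, 31.4, 47.0, 25.0, 31.4, 25.0, 45.8.
Mean = 30.9800; sum of squared deviations = 1379.0560
s² = 1379.0560 / 9 = 153.2284
s = √153.2284 = 12.379

θ* = 12.379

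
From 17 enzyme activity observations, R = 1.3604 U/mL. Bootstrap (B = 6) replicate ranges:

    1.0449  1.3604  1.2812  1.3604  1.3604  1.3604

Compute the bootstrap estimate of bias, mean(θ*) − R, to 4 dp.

bias = −0.0658

mean(θ*) = (1.0449 + 1.3604 + 1.2812 + 1.3604 + 1.3604 + 1.3604) / 6 = 1.29462
bias = 1.29462 − 1.3604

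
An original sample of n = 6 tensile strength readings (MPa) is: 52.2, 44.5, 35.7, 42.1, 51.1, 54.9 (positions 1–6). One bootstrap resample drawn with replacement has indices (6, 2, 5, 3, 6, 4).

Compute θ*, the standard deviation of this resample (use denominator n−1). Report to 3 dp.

θ* = 7.737

Resample values: 54.9, 44.5, 51.1, 35.7, 54.9, 42.1.
Mean = 47.2000; sum of squared deviations = 299.3400
s² = 299.3400 / 5 = 59.8680
s = √59.8680 = 7.737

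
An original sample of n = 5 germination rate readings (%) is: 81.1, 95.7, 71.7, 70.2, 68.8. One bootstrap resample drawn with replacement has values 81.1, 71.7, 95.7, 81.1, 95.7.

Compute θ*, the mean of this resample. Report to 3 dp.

Mean = (81.1 + 71.7 + 95.7 + 81.1 + 95.7) / 5 = 425.30 / 5 = 85.060

θ* = 85.060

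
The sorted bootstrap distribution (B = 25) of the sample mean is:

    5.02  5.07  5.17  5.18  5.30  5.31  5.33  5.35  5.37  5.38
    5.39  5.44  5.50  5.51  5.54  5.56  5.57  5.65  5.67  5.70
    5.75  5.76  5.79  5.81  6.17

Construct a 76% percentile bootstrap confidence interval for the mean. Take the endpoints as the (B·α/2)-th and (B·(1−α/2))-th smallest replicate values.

(5.17, 5.76)

α = 0.24; lower rank = 25 × 0.120 = 3; upper rank = 25 × 0.880 = 22.
The 3rd smallest replicate is 5.17; the 22nd is 5.76.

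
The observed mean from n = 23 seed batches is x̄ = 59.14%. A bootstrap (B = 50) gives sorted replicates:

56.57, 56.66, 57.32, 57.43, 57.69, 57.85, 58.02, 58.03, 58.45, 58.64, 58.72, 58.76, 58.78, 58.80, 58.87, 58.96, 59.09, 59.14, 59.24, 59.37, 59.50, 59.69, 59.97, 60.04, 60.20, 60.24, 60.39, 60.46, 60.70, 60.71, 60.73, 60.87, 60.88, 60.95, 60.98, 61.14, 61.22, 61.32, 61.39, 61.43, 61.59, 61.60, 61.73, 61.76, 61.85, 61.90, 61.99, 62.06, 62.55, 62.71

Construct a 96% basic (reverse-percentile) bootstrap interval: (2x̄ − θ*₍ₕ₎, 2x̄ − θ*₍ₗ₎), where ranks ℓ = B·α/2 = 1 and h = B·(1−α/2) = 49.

(55.73, 61.71)

Percentile endpoints at ranks 1 and 49: θ*₍1₎ = 56.57, θ*₍49₎ = 62.55.
Basic interval reflects these around x̄:
  lower = 2 × 59.14 − 62.55 = 55.73
  upper = 2 × 59.14 − 56.57 = 61.71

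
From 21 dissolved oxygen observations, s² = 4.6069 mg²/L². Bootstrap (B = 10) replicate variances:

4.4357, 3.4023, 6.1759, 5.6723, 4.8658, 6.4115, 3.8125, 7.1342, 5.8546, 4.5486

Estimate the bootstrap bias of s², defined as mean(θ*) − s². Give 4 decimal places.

bias = +0.6244

mean(θ*) = (4.4357 + 3.4023 + 6.1759 + 5.6723 + 4.8658 + 6.4115 + 3.8125 + 7.1342 + 5.8546 + 4.5486) / 10 = 5.23134
bias = 5.23134 − 4.6069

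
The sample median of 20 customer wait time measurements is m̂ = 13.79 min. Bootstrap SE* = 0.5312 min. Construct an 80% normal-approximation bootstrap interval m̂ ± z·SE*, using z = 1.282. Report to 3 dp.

(13.109, 14.471)

Margin = 1.282 × 0.5312 = 0.6810
Interval: 13.79 ± 0.6810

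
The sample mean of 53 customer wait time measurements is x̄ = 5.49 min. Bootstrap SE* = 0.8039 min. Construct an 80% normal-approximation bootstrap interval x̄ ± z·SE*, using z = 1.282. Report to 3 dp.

(4.459, 6.521)

Margin = 1.282 × 0.8039 = 1.0306
Interval: 5.49 ± 1.0306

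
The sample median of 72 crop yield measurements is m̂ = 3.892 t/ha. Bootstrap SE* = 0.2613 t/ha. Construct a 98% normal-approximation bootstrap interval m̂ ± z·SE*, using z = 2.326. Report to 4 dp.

Margin = 2.326 × 0.2613 = 0.60778
Interval: 3.892 ± 0.60778

(3.2842, 4.4998)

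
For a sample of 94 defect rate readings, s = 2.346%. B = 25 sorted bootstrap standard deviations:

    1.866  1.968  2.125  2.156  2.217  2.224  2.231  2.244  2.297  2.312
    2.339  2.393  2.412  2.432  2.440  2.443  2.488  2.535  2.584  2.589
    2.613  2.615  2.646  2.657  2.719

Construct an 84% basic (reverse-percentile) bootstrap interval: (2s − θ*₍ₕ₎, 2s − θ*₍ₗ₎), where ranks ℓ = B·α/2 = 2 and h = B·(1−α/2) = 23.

(2.046, 2.724)

Percentile endpoints at ranks 2 and 23: θ*₍2₎ = 1.968, θ*₍23₎ = 2.646.
Basic interval reflects these around s:
  lower = 2 × 2.346 − 2.646 = 2.046
  upper = 2 × 2.346 − 1.968 = 2.724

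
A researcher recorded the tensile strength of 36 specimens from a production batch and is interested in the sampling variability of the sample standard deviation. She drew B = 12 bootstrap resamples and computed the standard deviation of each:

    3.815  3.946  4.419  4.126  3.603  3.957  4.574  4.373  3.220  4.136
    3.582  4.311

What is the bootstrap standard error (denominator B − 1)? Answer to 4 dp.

Bootstrap SE is the standard deviation of the 12 replicate standard deviations.
Mean of replicates: (3.815 + 3.946 + 4.419 + 4.126 + 3.603 + 3.957 + 4.574 + 4.373 + 3.220 + 4.136 + 3.582 + 4.311) / 12 = 48.06200 / 12 = 4.00517
Sum of squared deviations: (−0.19017)² + (−0.05917)² + (+0.41383)² + (+0.12083)² + (−0.40217)² + (−0.04817)² + (+0.56883)² + (+0.36783)² + (−0.78517)² + (+0.13083)² + (−0.42317)² + (+0.30583)² = 1.75466
Variance = 1.75466 / 11 = 0.15951
SE* = √0.15951

SE* = 0.3994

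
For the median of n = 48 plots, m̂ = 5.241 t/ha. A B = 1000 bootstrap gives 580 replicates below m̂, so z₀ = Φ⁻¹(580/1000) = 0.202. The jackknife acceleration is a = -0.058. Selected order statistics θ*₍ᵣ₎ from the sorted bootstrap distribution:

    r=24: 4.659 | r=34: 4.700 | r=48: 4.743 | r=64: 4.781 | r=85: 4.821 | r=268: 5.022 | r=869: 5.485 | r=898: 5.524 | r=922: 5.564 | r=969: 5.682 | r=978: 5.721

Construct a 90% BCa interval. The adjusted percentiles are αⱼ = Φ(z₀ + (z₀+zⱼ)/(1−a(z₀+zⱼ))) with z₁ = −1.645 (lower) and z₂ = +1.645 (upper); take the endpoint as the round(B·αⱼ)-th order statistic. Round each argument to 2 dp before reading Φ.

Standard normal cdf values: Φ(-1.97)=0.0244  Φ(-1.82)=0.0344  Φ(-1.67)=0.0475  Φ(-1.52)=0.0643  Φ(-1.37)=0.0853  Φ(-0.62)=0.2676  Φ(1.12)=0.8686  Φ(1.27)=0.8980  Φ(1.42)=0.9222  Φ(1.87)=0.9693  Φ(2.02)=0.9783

(4.821, 5.682)

Lower: z₀ + z₁ = 0.202 + (-1.645) = -1.443; 1 − a(z₀+z₁) = 1 − (-0.058)(-1.443) = 0.9163; argument = 0.202 + (-1.443)/0.9163 = -1.3728 → -1.37.
α₁ = Φ(-1.37) = 0.0853; rank = round(1000 × 0.0853) = 85; θ*₍85₎ = 4.821.
Upper: z₀ + z₂ = 1.847; 1 − a(z₀+z₂) = 1.1071; argument = 1.8703 → 1.87; α₂ = 0.9693; rank = 969; θ*₍969₎ = 5.682.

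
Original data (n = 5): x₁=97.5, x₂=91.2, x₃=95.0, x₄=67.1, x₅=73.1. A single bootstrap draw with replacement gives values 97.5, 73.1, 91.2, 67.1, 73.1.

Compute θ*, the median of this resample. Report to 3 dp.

Sorted: 67.1, 73.1, 73.1, 91.2, 97.5
Median = middle value = 73.100

θ* = 73.100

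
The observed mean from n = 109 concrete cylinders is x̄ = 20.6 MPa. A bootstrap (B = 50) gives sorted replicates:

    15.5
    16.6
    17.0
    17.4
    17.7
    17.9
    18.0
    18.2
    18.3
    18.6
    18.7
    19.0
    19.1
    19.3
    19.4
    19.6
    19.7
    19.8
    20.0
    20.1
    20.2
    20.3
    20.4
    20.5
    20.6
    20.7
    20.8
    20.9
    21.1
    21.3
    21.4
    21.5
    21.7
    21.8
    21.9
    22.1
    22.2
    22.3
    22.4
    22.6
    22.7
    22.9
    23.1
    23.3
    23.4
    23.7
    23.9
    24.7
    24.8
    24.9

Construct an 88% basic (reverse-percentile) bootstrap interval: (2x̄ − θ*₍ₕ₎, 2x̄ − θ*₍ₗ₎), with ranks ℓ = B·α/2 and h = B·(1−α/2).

Percentile endpoints at ranks 3 and 47: θ*₍3₎ = 17.0, θ*₍47₎ = 23.9.
Basic interval reflects these around x̄:
  lower = 2 × 20.6 − 23.9 = 17.3
  upper = 2 × 20.6 − 17.0 = 24.2

(17.3, 24.2)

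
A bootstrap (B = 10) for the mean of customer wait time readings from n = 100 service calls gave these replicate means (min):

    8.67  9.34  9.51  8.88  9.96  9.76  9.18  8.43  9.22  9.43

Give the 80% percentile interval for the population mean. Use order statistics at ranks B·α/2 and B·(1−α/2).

(8.43, 9.76)

Sorted replicates: 8.43, 8.67, 8.88, 9.18, 9.22, 9.34, 9.43, 9.51, 9.76, 9.96
α = 0.20; lower rank = 10 × 0.100 = 1; upper rank = 10 × 0.900 = 9.
The 1st smallest replicate is 8.43; the 9th is 9.76.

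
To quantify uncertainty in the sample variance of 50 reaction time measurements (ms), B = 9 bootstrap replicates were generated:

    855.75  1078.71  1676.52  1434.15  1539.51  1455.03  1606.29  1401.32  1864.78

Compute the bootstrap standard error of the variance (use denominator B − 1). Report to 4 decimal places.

Bootstrap SE is the standard deviation of the 9 replicate variances.
Mean of replicates: (855.75 + 1078.71 + 1676.52 + 1434.15 + 1539.51 + 1455.03 + 1606.29 + 1401.32 + 1864.78) / 9 = 12912.06000 / 9 = 1434.67333
Sum of squared deviations: (−578.92333)² + (−355.96333)² + (+241.84667)² + (−0.52333)² + (+104.83667)² + (+20.35667)² + (+171.61667)² + (−33.35333)² + (+430.10667)² = 747313.79500
Variance = 747313.79500 / 8 = 93414.22437
SE* = √93414.22437

SE* = 305.6374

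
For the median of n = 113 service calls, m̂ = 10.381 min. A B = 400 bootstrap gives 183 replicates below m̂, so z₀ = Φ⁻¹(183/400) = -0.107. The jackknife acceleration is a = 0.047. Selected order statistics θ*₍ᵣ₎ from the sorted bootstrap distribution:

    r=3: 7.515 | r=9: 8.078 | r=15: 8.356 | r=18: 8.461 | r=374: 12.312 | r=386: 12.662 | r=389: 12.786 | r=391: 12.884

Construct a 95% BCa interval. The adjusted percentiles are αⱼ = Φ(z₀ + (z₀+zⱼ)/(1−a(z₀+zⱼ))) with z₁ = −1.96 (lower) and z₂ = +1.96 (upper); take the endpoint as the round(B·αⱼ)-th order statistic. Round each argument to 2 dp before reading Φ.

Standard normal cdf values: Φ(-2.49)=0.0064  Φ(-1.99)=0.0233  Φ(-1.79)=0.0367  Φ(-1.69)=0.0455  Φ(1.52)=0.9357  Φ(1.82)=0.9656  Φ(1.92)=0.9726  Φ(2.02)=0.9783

(8.078, 12.786)

Lower: z₀ + z₁ = -0.107 + (-1.960) = -2.067; 1 − a(z₀+z₁) = 1 − (0.047)(-2.067) = 1.0971; argument = -0.107 + (-2.067)/1.0971 = -1.9910 → -1.99.
α₁ = Φ(-1.99) = 0.0233; rank = round(400 × 0.0233) = 9; θ*₍9₎ = 8.078.
Upper: z₀ + z₂ = 1.853; 1 − a(z₀+z₂) = 0.9129; argument = 1.9228 → 1.92; α₂ = 0.9726; rank = 389; θ*₍389₎ = 12.786.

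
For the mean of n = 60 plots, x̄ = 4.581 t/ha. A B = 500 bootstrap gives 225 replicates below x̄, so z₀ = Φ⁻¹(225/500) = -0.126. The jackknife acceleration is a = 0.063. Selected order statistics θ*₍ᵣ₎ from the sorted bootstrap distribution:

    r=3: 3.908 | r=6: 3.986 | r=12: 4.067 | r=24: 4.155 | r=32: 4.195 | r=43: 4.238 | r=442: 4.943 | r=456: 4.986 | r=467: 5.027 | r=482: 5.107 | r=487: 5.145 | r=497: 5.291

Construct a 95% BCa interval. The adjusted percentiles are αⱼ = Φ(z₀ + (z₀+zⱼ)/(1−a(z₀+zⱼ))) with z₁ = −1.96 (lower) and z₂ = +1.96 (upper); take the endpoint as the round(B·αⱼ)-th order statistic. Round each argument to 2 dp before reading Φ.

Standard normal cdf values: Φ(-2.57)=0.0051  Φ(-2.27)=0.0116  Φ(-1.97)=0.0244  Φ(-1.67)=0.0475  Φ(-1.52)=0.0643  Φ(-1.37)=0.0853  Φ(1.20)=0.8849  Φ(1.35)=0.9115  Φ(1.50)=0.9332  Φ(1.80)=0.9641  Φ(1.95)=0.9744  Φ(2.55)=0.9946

(4.067, 5.145)

Lower: z₀ + z₁ = -0.126 + (-1.960) = -2.086; 1 − a(z₀+z₁) = 1 − (0.063)(-2.086) = 1.1314; argument = -0.126 + (-2.086)/1.1314 = -1.9697 → -1.97.
α₁ = Φ(-1.97) = 0.0244; rank = round(500 × 0.0244) = 12; θ*₍12₎ = 4.067.
Upper: z₀ + z₂ = 1.834; 1 − a(z₀+z₂) = 0.8845; argument = 1.9476 → 1.95; α₂ = 0.9744; rank = 487; θ*₍487₎ = 5.145.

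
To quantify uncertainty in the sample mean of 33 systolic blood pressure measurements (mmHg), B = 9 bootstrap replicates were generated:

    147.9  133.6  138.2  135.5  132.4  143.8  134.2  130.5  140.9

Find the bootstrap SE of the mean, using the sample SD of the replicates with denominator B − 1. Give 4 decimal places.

SE* = 5.7552

Bootstrap SE is the standard deviation of the 9 replicate means.
Mean of replicates: (147.9 + 133.6 + 138.2 + 135.5 + 132.4 + 143.8 + 134.2 + 130.5 + 140.9) / 9 = 1237.00000 / 9 = 137.44444
Sum of squared deviations: (+10.45556)² + (−3.84444)² + (+0.75556)² + (−1.94444)² + (−5.04444)² + (+6.35556)² + (−3.24444)² + (−6.94444)² + (+3.45556)² = 264.98222
Variance = 264.98222 / 8 = 33.12278
SE* = √33.12278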